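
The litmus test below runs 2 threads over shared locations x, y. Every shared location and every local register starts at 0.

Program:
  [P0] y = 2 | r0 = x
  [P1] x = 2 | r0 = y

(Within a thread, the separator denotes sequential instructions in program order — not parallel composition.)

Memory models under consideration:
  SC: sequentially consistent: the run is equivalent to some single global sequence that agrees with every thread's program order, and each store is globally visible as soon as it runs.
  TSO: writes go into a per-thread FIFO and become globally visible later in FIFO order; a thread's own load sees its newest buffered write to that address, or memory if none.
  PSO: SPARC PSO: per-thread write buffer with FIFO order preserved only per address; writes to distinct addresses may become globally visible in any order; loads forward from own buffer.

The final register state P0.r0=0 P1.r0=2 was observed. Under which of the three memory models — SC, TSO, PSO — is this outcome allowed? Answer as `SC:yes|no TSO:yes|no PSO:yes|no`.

outcome vector order: (P0.r0,P1.r0)
[SC] allowed = {<0 2> <2 0> <2 2>}
[TSO] allowed = {<0 0> <0 2> <2 0> <2 2>}
[PSO] allowed = {<0 0> <0 2> <2 0> <2 2>}
target <0 2> ∈ {SC,TSO,PSO}

SC:yes TSO:yes PSO:yes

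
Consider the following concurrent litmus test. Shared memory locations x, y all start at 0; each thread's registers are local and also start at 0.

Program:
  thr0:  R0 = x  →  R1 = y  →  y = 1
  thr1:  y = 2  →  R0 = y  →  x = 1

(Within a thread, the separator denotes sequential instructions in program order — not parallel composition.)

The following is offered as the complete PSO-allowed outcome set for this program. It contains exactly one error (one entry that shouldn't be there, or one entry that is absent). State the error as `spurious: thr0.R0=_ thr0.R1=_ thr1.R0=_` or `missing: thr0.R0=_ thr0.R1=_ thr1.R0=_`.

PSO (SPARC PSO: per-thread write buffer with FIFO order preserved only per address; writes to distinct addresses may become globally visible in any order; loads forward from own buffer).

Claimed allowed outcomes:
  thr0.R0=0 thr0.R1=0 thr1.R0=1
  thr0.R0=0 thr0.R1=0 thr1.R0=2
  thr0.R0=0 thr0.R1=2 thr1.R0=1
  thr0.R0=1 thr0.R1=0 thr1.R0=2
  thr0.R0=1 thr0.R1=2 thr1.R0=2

missing: thr0.R0=0 thr0.R1=2 thr1.R0=2

outcome vector order: (thr0.R0,thr0.R1,thr1.R0)
[PSO] allowed = {0/0/1 0/0/2 0/2/1 0/2/2 1/0/2 1/2/2}
PSO∖claimed = {0/2/2}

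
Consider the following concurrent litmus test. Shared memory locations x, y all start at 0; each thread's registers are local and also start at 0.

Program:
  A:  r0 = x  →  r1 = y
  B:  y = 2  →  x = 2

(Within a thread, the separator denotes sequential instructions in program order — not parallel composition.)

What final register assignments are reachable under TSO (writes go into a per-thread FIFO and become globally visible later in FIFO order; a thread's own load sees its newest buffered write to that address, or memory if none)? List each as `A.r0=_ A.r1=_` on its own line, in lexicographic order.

outcome vector order: (A.r0,A.r1)
|TSO outcomes| = 3

A.r0=0 A.r1=0
A.r0=0 A.r1=2
A.r0=2 A.r1=2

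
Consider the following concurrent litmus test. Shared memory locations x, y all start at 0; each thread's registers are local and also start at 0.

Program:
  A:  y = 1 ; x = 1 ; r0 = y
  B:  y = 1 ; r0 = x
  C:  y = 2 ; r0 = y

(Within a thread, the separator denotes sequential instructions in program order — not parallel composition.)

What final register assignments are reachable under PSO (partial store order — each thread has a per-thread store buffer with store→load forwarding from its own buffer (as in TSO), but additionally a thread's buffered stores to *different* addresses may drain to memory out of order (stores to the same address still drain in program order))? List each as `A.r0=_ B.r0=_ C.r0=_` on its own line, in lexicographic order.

A.r0=1 B.r0=0 C.r0=1
A.r0=1 B.r0=0 C.r0=2
A.r0=1 B.r0=1 C.r0=1
A.r0=1 B.r0=1 C.r0=2
A.r0=2 B.r0=0 C.r0=1
A.r0=2 B.r0=0 C.r0=2
A.r0=2 B.r0=1 C.r0=1
A.r0=2 B.r0=1 C.r0=2

outcome vector order: (A.r0,B.r0,C.r0)
|PSO outcomes| = 8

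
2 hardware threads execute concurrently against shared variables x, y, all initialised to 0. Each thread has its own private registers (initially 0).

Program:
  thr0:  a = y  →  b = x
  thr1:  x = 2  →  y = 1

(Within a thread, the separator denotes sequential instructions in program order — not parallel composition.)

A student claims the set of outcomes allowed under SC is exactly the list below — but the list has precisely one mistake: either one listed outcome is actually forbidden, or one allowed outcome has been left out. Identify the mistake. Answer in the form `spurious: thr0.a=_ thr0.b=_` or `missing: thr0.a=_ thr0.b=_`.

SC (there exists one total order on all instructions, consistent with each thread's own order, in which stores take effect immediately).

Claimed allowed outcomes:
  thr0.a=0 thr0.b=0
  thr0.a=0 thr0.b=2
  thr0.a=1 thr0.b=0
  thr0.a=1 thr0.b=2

outcome vector order: (thr0.a,thr0.b)
SC (3): 0/0; 0/2; 1/2
claimed∖SC = {1/0}

spurious: thr0.a=1 thr0.b=0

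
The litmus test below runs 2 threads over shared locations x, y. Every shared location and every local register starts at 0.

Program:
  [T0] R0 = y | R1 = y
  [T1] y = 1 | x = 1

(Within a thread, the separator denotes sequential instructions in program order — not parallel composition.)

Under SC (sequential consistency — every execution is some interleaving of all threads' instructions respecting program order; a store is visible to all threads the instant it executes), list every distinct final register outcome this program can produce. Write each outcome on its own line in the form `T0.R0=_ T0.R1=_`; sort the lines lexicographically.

outcome vector order: (T0.R0,T0.R1)
|SC outcomes| = 3

T0.R0=0 T0.R1=0
T0.R0=0 T0.R1=1
T0.R0=1 T0.R1=1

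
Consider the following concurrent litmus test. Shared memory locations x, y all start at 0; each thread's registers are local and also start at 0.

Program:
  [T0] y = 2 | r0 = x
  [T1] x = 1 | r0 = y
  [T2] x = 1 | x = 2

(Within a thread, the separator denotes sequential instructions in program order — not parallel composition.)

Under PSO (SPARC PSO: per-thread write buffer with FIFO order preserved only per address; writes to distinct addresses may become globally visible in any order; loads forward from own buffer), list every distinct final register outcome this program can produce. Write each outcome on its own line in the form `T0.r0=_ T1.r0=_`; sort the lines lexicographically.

outcome vector order: (T0.r0,T1.r0)
|PSO outcomes| = 6

T0.r0=0 T1.r0=0
T0.r0=0 T1.r0=2
T0.r0=1 T1.r0=0
T0.r0=1 T1.r0=2
T0.r0=2 T1.r0=0
T0.r0=2 T1.r0=2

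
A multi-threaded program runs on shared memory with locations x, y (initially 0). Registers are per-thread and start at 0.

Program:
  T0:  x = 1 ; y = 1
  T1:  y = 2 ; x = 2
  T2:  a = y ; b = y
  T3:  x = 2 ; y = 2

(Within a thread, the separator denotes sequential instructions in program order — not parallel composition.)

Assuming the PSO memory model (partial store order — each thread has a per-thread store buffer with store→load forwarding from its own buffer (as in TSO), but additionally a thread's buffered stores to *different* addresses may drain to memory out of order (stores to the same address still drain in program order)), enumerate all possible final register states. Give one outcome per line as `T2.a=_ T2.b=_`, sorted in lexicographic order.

outcome vector order: (T2.a,T2.b)
|PSO outcomes| = 7

T2.a=0 T2.b=0
T2.a=0 T2.b=1
T2.a=0 T2.b=2
T2.a=1 T2.b=1
T2.a=1 T2.b=2
T2.a=2 T2.b=1
T2.a=2 T2.b=2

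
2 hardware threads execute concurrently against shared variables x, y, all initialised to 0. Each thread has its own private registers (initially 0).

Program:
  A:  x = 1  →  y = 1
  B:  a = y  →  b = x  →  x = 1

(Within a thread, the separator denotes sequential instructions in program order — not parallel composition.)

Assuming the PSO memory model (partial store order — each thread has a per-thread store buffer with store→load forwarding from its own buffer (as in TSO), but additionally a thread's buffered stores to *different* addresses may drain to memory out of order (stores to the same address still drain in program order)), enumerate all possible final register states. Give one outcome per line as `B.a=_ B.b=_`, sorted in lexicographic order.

outcome vector order: (B.a,B.b)
|PSO outcomes| = 4

B.a=0 B.b=0
B.a=0 B.b=1
B.a=1 B.b=0
B.a=1 B.b=1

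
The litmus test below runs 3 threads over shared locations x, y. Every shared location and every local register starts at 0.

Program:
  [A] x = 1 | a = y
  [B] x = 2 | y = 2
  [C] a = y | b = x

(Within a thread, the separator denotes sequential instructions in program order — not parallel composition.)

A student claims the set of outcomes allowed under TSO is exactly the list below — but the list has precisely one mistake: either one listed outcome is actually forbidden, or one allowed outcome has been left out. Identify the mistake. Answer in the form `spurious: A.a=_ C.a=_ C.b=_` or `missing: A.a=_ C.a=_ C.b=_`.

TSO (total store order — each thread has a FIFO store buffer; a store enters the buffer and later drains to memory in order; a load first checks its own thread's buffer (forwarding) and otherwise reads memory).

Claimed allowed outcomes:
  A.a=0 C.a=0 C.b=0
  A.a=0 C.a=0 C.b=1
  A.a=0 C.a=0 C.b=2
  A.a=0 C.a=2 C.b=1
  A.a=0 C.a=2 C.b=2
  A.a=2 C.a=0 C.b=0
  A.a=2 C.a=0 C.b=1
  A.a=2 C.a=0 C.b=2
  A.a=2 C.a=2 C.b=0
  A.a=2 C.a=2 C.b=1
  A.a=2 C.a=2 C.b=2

spurious: A.a=2 C.a=2 C.b=0

outcome vector order: (A.a,C.a,C.b)
TSO (10): 0/0/0; 0/0/1; 0/0/2; 0/2/1; 0/2/2; 2/0/0; 2/0/1; 2/0/2; 2/2/1; 2/2/2
claimed∖TSO = {2/2/0}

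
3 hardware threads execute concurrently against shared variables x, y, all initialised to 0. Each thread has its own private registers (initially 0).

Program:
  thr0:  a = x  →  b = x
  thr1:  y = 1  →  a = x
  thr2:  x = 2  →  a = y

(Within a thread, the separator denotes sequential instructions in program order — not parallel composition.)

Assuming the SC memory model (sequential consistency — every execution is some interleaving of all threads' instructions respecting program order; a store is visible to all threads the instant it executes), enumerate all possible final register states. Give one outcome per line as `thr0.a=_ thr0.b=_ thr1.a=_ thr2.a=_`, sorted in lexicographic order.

outcome vector order: (thr0.a,thr0.b,thr1.a,thr2.a)
|SC outcomes| = 9

thr0.a=0 thr0.b=0 thr1.a=0 thr2.a=1
thr0.a=0 thr0.b=0 thr1.a=2 thr2.a=0
thr0.a=0 thr0.b=0 thr1.a=2 thr2.a=1
thr0.a=0 thr0.b=2 thr1.a=0 thr2.a=1
thr0.a=0 thr0.b=2 thr1.a=2 thr2.a=0
thr0.a=0 thr0.b=2 thr1.a=2 thr2.a=1
thr0.a=2 thr0.b=2 thr1.a=0 thr2.a=1
thr0.a=2 thr0.b=2 thr1.a=2 thr2.a=0
thr0.a=2 thr0.b=2 thr1.a=2 thr2.a=1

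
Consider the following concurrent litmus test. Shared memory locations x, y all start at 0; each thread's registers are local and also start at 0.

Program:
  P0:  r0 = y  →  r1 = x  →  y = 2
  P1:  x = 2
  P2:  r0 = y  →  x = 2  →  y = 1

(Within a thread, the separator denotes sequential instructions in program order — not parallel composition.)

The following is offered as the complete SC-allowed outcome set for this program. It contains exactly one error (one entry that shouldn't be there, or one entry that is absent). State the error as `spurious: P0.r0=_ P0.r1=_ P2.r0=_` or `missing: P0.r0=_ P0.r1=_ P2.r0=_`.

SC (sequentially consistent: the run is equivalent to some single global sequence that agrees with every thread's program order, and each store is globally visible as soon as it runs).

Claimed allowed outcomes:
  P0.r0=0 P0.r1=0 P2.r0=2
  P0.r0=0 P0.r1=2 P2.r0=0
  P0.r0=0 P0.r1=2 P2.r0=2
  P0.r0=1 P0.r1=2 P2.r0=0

missing: P0.r0=0 P0.r1=0 P2.r0=0

outcome vector order: (P0.r0,P0.r1,P2.r0)
SC: 5 outcomes — {0/0/0; 0/0/2; 0/2/0; 0/2/2; 1/2/0}
SC∖claimed = {0/0/0}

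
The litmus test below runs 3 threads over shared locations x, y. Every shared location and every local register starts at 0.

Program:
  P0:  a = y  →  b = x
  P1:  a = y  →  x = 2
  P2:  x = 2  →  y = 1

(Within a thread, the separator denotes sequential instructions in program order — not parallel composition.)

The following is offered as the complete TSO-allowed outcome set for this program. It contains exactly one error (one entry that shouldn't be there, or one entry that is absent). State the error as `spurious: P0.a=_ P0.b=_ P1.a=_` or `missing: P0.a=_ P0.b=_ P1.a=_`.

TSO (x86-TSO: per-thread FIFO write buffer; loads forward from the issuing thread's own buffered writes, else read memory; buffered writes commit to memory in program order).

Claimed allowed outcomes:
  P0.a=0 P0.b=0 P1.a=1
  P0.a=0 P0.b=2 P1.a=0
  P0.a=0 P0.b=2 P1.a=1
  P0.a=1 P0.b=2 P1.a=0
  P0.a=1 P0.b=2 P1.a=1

missing: P0.a=0 P0.b=0 P1.a=0

outcome vector order: (P0.a,P0.b,P1.a)
under TSO → 0/0/0 0/0/1 0/2/0 0/2/1 1/2/0 1/2/1
TSO∖claimed = {0/0/0}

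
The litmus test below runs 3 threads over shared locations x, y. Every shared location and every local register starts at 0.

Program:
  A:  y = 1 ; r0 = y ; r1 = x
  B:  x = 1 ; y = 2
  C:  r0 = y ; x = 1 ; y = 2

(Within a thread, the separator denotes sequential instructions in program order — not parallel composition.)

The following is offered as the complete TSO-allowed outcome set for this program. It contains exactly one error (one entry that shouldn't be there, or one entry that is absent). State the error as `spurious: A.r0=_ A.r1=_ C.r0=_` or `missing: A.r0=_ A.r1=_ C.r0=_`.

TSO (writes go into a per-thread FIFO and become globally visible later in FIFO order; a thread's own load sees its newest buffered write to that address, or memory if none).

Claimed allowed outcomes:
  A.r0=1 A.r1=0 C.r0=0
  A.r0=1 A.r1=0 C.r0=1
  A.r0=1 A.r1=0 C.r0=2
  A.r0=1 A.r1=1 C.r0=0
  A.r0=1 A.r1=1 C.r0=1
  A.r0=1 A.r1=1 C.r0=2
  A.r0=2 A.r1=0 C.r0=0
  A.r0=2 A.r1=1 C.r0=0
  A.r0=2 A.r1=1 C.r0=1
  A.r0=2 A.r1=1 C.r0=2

spurious: A.r0=2 A.r1=0 C.r0=0

outcome vector order: (A.r0,A.r1,C.r0)
under TSO → (1,0,0); (1,0,1); (1,0,2); (1,1,0); (1,1,1); (1,1,2); (2,1,0); (2,1,1); (2,1,2)
claimed∖TSO = {(2,0,0)}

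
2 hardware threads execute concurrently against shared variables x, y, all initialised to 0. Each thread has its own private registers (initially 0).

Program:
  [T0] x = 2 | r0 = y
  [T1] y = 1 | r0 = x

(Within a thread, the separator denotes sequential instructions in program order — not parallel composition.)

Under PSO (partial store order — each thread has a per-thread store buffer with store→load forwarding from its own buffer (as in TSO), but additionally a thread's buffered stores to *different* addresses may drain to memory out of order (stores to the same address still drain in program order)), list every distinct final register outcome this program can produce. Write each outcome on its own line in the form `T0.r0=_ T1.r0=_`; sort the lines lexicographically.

T0.r0=0 T1.r0=0
T0.r0=0 T1.r0=2
T0.r0=1 T1.r0=0
T0.r0=1 T1.r0=2

outcome vector order: (T0.r0,T1.r0)
|PSO outcomes| = 4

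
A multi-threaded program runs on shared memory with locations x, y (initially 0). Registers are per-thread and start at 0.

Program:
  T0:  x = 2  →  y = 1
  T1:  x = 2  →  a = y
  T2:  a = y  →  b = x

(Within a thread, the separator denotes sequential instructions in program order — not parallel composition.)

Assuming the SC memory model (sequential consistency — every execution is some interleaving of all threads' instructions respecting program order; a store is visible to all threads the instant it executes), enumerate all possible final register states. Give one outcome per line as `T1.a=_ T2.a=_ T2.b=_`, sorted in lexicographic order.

T1.a=0 T2.a=0 T2.b=0
T1.a=0 T2.a=0 T2.b=2
T1.a=0 T2.a=1 T2.b=2
T1.a=1 T2.a=0 T2.b=0
T1.a=1 T2.a=0 T2.b=2
T1.a=1 T2.a=1 T2.b=2

outcome vector order: (T1.a,T2.a,T2.b)
|SC outcomes| = 6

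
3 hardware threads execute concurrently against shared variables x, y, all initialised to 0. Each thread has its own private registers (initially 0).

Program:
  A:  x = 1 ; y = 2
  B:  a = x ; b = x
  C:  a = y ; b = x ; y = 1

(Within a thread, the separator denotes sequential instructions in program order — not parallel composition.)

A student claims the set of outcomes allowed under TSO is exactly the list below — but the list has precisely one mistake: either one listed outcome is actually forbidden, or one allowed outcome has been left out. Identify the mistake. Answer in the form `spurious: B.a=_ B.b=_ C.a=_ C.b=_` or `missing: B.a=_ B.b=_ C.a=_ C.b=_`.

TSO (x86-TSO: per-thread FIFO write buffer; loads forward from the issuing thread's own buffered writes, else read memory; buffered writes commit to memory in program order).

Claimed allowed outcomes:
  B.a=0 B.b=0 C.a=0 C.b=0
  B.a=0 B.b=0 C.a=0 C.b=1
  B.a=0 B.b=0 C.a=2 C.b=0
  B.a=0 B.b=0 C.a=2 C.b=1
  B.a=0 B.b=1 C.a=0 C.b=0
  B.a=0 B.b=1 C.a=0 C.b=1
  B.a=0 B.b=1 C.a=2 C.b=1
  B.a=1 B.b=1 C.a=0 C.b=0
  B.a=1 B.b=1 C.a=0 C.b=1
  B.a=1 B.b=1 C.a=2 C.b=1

spurious: B.a=0 B.b=0 C.a=2 C.b=0

outcome vector order: (B.a,B.b,C.a,C.b)
TSO (9): 0/0/0/0; 0/0/0/1; 0/0/2/1; 0/1/0/0; 0/1/0/1; 0/1/2/1; 1/1/0/0; 1/1/0/1; 1/1/2/1
claimed∖TSO = {0/0/2/0}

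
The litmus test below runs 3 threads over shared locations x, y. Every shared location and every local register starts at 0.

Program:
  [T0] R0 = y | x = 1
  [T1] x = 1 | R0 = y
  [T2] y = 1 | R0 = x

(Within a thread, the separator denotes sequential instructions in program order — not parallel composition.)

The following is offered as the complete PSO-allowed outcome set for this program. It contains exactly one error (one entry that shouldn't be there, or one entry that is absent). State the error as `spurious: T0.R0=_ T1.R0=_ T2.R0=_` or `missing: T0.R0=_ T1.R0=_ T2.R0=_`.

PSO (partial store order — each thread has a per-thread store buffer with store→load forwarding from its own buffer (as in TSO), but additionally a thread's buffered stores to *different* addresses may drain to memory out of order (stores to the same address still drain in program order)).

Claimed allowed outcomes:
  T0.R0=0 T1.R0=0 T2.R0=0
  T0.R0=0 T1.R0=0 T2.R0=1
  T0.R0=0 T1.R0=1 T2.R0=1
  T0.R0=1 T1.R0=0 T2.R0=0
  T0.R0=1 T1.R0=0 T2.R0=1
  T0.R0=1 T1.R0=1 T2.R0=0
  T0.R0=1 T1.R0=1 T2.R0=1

outcome vector order: (T0.R0,T1.R0,T2.R0)
under PSO → <0 0 0>; <0 0 1>; <0 1 0>; <0 1 1>; <1 0 0>; <1 0 1>; <1 1 0>; <1 1 1>
PSO∖claimed = {<0 1 0>}

missing: T0.R0=0 T1.R0=1 T2.R0=0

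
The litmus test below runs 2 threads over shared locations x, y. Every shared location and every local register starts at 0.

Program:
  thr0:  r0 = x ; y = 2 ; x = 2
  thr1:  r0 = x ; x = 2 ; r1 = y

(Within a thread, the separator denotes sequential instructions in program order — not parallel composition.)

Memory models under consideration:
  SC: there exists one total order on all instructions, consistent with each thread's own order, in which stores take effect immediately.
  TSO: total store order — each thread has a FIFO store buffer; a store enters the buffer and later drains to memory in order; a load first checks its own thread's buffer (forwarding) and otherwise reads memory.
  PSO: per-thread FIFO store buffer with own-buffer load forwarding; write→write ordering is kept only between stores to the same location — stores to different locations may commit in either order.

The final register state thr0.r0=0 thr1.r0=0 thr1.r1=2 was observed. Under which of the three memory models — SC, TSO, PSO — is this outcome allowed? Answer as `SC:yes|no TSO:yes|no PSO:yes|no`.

SC:yes TSO:yes PSO:yes

outcome vector order: (thr0.r0,thr1.r0,thr1.r1)
SC: 5 outcomes — {0/0/0, 0/0/2, 0/2/2, 2/0/0, 2/0/2}
TSO: 5 outcomes — {0/0/0, 0/0/2, 0/2/2, 2/0/0, 2/0/2}
PSO: 6 outcomes — {0/0/0, 0/0/2, 0/2/0, 0/2/2, 2/0/0, 2/0/2}
target 0/0/2 ∈ {SC,TSO,PSO}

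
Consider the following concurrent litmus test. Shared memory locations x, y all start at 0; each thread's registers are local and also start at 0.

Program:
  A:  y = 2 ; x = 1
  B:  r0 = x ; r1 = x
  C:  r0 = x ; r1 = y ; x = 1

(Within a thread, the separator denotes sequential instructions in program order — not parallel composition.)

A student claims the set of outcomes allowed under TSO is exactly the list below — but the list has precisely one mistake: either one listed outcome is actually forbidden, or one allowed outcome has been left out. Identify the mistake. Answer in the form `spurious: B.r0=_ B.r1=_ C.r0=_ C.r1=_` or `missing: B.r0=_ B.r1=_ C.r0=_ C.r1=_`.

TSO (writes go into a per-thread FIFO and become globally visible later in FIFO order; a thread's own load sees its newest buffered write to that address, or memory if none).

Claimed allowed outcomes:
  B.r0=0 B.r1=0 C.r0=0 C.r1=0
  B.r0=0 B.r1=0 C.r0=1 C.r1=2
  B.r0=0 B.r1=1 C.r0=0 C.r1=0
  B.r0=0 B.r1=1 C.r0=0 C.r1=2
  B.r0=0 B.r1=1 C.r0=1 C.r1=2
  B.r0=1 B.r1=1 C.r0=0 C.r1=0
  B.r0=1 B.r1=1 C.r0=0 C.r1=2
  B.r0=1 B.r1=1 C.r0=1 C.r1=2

outcome vector order: (B.r0,B.r1,C.r0,C.r1)
[TSO] allowed = {<0 0 0 0>, <0 0 0 2>, <0 0 1 2>, <0 1 0 0>, <0 1 0 2>, <0 1 1 2>, <1 1 0 0>, <1 1 0 2>, <1 1 1 2>}
TSO∖claimed = {<0 0 0 2>}

missing: B.r0=0 B.r1=0 C.r0=0 C.r1=2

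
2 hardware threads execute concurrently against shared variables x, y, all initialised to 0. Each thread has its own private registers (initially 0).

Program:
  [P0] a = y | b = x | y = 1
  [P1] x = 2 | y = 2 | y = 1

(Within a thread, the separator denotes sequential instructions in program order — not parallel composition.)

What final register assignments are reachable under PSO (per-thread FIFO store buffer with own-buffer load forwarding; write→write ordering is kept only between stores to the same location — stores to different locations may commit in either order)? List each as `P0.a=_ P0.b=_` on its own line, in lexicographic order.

P0.a=0 P0.b=0
P0.a=0 P0.b=2
P0.a=1 P0.b=0
P0.a=1 P0.b=2
P0.a=2 P0.b=0
P0.a=2 P0.b=2

outcome vector order: (P0.a,P0.b)
|PSO outcomes| = 6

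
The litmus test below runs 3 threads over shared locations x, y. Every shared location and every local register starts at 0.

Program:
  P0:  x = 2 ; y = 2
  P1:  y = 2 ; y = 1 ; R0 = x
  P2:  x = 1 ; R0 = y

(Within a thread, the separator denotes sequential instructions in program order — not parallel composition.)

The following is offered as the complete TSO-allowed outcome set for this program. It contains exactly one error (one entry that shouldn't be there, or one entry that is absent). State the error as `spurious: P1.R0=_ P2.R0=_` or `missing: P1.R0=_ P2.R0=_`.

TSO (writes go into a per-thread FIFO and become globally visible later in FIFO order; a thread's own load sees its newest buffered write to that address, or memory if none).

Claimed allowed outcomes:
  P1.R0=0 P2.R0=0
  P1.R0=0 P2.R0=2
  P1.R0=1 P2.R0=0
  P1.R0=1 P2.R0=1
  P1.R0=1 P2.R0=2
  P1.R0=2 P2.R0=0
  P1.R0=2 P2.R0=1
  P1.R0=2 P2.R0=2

missing: P1.R0=0 P2.R0=1

outcome vector order: (P1.R0,P2.R0)
TSO: 9 outcomes — {0/0; 0/1; 0/2; 1/0; 1/1; 1/2; 2/0; 2/1; 2/2}
TSO∖claimed = {0/1}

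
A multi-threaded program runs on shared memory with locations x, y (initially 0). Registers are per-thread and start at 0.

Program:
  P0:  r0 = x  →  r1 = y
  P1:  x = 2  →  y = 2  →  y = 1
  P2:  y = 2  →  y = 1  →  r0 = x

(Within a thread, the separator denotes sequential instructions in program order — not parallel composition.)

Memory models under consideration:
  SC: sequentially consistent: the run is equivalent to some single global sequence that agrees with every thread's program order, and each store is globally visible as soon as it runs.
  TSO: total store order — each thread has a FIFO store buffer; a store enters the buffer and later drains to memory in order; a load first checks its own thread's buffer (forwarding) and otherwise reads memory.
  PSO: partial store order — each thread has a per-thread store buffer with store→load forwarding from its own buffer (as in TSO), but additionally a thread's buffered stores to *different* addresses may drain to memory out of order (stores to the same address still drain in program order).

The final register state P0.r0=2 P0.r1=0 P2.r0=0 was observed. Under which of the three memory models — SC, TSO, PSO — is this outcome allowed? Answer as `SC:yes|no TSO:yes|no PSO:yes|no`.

SC:no TSO:yes PSO:yes

outcome vector order: (P0.r0,P0.r1,P2.r0)
under SC → (0,0,0) (0,0,2) (0,1,0) (0,1,2) (0,2,0) (0,2,2) (2,0,2) (2,1,0) (2,1,2) (2,2,0) (2,2,2)
under TSO → (0,0,0) (0,0,2) (0,1,0) (0,1,2) (0,2,0) (0,2,2) (2,0,0) (2,0,2) (2,1,0) (2,1,2) (2,2,0) (2,2,2)
under PSO → (0,0,0) (0,0,2) (0,1,0) (0,1,2) (0,2,0) (0,2,2) (2,0,0) (2,0,2) (2,1,0) (2,1,2) (2,2,0) (2,2,2)
target (2,0,0) ∈ {TSO,PSO}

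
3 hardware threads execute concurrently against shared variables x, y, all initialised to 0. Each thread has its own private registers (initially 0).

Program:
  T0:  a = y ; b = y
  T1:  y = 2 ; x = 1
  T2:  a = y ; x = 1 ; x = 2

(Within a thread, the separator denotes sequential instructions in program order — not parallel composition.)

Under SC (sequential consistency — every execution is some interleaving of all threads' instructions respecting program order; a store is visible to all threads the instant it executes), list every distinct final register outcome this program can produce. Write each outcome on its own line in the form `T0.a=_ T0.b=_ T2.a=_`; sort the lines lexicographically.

outcome vector order: (T0.a,T0.b,T2.a)
|SC outcomes| = 6

T0.a=0 T0.b=0 T2.a=0
T0.a=0 T0.b=0 T2.a=2
T0.a=0 T0.b=2 T2.a=0
T0.a=0 T0.b=2 T2.a=2
T0.a=2 T0.b=2 T2.a=0
T0.a=2 T0.b=2 T2.a=2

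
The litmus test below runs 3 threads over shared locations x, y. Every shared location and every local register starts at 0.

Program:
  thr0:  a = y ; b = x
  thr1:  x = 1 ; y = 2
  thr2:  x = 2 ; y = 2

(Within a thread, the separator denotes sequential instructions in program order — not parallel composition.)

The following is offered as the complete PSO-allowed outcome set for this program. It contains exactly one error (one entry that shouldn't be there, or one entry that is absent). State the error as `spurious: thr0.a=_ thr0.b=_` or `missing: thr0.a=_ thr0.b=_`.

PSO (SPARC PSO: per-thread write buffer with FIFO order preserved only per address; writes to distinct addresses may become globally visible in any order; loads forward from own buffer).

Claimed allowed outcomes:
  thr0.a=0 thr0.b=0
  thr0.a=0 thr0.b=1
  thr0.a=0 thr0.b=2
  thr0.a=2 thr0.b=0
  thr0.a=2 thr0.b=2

missing: thr0.a=2 thr0.b=1

outcome vector order: (thr0.a,thr0.b)
[PSO] allowed = {0/0, 0/1, 0/2, 2/0, 2/1, 2/2}
PSO∖claimed = {2/1}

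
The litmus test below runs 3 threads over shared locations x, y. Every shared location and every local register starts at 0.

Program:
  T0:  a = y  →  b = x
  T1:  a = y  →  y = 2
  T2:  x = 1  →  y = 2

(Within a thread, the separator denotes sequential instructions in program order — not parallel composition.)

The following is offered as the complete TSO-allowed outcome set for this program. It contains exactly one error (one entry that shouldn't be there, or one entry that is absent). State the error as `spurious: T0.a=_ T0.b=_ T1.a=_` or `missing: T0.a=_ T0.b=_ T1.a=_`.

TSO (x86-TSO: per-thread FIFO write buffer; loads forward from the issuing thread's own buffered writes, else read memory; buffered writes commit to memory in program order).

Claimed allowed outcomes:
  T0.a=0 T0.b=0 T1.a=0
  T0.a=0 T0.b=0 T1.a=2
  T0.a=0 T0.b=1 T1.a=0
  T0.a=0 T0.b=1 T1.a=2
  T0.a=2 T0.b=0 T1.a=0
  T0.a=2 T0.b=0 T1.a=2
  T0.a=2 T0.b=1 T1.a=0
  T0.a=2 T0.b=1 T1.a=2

outcome vector order: (T0.a,T0.b,T1.a)
under TSO → (0,0,0); (0,0,2); (0,1,0); (0,1,2); (2,0,0); (2,1,0); (2,1,2)
claimed∖TSO = {(2,0,2)}

spurious: T0.a=2 T0.b=0 T1.a=2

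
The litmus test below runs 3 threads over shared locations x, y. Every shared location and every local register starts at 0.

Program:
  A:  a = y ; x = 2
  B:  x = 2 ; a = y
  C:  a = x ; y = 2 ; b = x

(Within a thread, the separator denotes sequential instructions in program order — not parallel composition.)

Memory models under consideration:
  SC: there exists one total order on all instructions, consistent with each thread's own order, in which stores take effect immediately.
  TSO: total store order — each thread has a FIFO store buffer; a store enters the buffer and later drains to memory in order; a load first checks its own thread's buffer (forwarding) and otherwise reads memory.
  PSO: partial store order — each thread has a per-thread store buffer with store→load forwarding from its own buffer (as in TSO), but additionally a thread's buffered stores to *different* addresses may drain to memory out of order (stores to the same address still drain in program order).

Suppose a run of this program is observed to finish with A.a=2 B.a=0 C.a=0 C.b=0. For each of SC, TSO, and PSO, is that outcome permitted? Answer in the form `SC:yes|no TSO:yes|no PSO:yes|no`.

outcome vector order: (A.a,B.a,C.a,C.b)
[SC] allowed = {0002; 0022; 0200; 0202; 0222; 2002; 2022; 2200; 2202; 2222}
[TSO] allowed = {0000; 0002; 0022; 0200; 0202; 0222; 2000; 2002; 2022; 2200; 2202; 2222}
[PSO] allowed = {0000; 0002; 0022; 0200; 0202; 0222; 2000; 2002; 2022; 2200; 2202; 2222}
target 2000 ∈ {TSO,PSO}

SC:no TSO:yes PSO:yes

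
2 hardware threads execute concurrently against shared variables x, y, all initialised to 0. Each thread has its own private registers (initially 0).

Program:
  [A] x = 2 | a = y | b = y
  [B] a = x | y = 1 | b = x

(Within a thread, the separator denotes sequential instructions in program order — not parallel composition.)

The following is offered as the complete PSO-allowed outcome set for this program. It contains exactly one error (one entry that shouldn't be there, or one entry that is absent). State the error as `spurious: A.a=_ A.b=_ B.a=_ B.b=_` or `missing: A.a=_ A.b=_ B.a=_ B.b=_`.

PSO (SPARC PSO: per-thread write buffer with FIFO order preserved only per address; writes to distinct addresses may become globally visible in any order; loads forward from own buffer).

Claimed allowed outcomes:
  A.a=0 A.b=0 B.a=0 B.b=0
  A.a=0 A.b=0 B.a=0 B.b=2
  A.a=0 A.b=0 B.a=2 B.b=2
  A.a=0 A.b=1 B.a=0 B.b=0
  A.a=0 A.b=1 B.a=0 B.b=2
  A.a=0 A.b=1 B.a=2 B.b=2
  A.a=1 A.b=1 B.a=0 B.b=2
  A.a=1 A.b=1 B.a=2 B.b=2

missing: A.a=1 A.b=1 B.a=0 B.b=0

outcome vector order: (A.a,A.b,B.a,B.b)
PSO (9): (0,0,0,0) (0,0,0,2) (0,0,2,2) (0,1,0,0) (0,1,0,2) (0,1,2,2) (1,1,0,0) (1,1,0,2) (1,1,2,2)
PSO∖claimed = {(1,1,0,0)}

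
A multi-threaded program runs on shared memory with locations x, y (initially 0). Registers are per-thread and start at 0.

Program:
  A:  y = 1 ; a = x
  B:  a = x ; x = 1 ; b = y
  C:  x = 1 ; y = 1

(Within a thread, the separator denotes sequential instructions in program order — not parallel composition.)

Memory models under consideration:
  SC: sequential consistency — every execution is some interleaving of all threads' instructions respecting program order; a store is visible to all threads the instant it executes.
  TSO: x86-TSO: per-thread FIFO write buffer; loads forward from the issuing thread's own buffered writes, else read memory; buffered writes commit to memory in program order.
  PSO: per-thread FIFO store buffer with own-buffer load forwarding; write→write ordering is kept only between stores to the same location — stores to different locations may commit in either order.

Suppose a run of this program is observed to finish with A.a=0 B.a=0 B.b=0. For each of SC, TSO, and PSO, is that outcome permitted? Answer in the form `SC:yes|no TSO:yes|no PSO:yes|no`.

SC:no TSO:yes PSO:yes

outcome vector order: (A.a,B.a,B.b)
SC: 6 outcomes — {0/0/1, 0/1/1, 1/0/0, 1/0/1, 1/1/0, 1/1/1}
TSO: 8 outcomes — {0/0/0, 0/0/1, 0/1/0, 0/1/1, 1/0/0, 1/0/1, 1/1/0, 1/1/1}
PSO: 8 outcomes — {0/0/0, 0/0/1, 0/1/0, 0/1/1, 1/0/0, 1/0/1, 1/1/0, 1/1/1}
target 0/0/0 ∈ {TSO,PSO}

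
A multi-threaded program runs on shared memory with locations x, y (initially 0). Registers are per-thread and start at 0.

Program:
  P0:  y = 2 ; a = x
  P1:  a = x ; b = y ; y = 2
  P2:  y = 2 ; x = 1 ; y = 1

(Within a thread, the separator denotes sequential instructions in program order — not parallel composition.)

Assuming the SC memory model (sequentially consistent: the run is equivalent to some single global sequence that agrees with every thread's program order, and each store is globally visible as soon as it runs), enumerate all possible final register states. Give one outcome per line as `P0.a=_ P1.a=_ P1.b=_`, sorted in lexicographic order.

P0.a=0 P1.a=0 P1.b=0
P0.a=0 P1.a=0 P1.b=1
P0.a=0 P1.a=0 P1.b=2
P0.a=0 P1.a=1 P1.b=1
P0.a=0 P1.a=1 P1.b=2
P0.a=1 P1.a=0 P1.b=0
P0.a=1 P1.a=0 P1.b=1
P0.a=1 P1.a=0 P1.b=2
P0.a=1 P1.a=1 P1.b=1
P0.a=1 P1.a=1 P1.b=2

outcome vector order: (P0.a,P1.a,P1.b)
|SC outcomes| = 10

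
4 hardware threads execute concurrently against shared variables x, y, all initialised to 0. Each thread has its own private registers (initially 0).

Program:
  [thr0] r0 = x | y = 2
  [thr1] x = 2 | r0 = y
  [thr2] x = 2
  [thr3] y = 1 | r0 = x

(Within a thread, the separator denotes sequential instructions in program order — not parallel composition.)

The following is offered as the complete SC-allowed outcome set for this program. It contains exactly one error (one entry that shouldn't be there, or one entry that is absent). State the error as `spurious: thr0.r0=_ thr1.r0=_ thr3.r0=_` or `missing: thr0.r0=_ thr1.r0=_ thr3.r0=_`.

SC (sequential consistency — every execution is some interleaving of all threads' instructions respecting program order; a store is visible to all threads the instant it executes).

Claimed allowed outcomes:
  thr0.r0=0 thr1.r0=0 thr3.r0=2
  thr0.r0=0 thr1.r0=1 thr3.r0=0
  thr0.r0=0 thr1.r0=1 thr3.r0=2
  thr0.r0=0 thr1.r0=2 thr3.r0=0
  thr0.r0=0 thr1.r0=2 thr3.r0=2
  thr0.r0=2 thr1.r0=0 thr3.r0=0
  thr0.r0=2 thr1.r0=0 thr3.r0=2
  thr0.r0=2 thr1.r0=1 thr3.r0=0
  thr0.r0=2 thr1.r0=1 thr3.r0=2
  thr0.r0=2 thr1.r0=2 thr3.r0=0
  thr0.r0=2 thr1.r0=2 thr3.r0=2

outcome vector order: (thr0.r0,thr1.r0,thr3.r0)
[SC] allowed = {(0,0,2) (0,1,0) (0,1,2) (0,2,0) (0,2,2) (2,0,2) (2,1,0) (2,1,2) (2,2,0) (2,2,2)}
claimed∖SC = {(2,0,0)}

spurious: thr0.r0=2 thr1.r0=0 thr3.r0=0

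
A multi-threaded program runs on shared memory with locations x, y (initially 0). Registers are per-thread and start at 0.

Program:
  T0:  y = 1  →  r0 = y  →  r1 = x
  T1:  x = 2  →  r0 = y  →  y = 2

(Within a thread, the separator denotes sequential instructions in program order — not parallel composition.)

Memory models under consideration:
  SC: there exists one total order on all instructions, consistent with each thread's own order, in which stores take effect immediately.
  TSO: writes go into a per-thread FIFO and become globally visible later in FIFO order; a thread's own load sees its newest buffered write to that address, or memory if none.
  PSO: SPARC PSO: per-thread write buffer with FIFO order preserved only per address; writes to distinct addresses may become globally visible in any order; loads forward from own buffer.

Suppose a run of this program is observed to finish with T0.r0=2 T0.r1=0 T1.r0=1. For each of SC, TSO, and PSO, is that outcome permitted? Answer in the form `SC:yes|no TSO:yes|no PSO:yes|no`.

outcome vector order: (T0.r0,T0.r1,T1.r0)
SC (5): <1 0 1>; <1 2 0>; <1 2 1>; <2 2 0>; <2 2 1>
TSO (6): <1 0 0>; <1 0 1>; <1 2 0>; <1 2 1>; <2 2 0>; <2 2 1>
PSO (8): <1 0 0>; <1 0 1>; <1 2 0>; <1 2 1>; <2 0 0>; <2 0 1>; <2 2 0>; <2 2 1>
target <2 0 1> ∈ {PSO}

SC:no TSO:no PSO:yes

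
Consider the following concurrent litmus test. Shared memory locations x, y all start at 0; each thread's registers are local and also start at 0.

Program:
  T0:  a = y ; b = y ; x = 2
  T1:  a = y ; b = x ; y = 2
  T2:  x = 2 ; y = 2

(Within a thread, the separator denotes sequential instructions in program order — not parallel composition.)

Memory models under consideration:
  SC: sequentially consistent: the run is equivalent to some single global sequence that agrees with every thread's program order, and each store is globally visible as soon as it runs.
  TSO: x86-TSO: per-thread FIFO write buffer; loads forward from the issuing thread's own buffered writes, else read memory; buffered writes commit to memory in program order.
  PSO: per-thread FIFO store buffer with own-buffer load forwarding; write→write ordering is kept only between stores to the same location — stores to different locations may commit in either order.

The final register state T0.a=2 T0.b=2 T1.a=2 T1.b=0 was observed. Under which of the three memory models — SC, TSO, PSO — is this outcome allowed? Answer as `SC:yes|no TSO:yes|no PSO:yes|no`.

outcome vector order: (T0.a,T0.b,T1.a,T1.b)
SC: 9 outcomes — {(0,0,0,0), (0,0,0,2), (0,0,2,2), (0,2,0,0), (0,2,0,2), (0,2,2,2), (2,2,0,0), (2,2,0,2), (2,2,2,2)}
TSO: 9 outcomes — {(0,0,0,0), (0,0,0,2), (0,0,2,2), (0,2,0,0), (0,2,0,2), (0,2,2,2), (2,2,0,0), (2,2,0,2), (2,2,2,2)}
PSO: 12 outcomes — {(0,0,0,0), (0,0,0,2), (0,0,2,0), (0,0,2,2), (0,2,0,0), (0,2,0,2), (0,2,2,0), (0,2,2,2), (2,2,0,0), (2,2,0,2), (2,2,2,0), (2,2,2,2)}
target (2,2,2,0) ∈ {PSO}

SC:no TSO:no PSO:yes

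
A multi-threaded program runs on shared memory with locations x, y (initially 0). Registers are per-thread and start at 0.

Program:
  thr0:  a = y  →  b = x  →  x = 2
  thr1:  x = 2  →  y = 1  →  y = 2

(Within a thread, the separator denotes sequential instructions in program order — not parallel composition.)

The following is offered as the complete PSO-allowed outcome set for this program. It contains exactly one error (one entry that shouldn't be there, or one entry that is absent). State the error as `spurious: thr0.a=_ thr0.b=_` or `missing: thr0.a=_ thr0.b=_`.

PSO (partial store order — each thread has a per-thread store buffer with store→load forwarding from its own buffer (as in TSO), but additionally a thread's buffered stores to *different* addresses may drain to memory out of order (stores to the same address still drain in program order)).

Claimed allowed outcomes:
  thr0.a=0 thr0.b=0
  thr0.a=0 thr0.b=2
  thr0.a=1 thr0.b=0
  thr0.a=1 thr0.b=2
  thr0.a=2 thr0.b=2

missing: thr0.a=2 thr0.b=0

outcome vector order: (thr0.a,thr0.b)
under PSO → <0 0>; <0 2>; <1 0>; <1 2>; <2 0>; <2 2>
PSO∖claimed = {<2 0>}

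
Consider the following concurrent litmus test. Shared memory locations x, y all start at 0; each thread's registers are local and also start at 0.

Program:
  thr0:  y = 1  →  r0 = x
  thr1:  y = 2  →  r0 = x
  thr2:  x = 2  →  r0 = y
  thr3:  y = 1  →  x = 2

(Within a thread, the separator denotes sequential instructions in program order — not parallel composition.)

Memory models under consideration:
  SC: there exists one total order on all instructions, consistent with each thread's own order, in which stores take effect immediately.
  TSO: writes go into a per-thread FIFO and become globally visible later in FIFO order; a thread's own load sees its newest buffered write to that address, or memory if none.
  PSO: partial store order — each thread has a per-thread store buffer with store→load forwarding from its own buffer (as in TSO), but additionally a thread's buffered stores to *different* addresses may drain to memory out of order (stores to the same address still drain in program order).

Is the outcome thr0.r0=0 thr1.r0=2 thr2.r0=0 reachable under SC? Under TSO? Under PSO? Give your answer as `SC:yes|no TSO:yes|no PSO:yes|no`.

SC:no TSO:yes PSO:yes

outcome vector order: (thr0.r0,thr1.r0,thr2.r0)
SC (9): (0,0,1), (0,0,2), (0,2,1), (0,2,2), (2,0,1), (2,0,2), (2,2,0), (2,2,1), (2,2,2)
TSO (12): (0,0,0), (0,0,1), (0,0,2), (0,2,0), (0,2,1), (0,2,2), (2,0,0), (2,0,1), (2,0,2), (2,2,0), (2,2,1), (2,2,2)
PSO (12): (0,0,0), (0,0,1), (0,0,2), (0,2,0), (0,2,1), (0,2,2), (2,0,0), (2,0,1), (2,0,2), (2,2,0), (2,2,1), (2,2,2)
target (0,2,0) ∈ {TSO,PSO}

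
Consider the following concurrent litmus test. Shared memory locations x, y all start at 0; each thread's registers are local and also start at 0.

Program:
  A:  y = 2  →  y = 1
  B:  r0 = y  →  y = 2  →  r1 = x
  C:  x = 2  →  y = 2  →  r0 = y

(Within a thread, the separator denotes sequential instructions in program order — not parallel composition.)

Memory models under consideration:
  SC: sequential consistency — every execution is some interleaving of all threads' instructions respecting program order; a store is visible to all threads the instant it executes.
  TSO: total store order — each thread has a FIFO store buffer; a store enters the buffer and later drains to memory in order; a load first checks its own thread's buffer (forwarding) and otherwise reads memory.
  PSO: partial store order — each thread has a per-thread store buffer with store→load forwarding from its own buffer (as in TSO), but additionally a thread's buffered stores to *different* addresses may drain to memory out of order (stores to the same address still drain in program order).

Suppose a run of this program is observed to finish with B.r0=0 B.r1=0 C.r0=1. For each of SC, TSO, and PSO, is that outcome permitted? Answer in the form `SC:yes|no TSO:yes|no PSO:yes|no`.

outcome vector order: (B.r0,B.r1,C.r0)
SC (11): <0 0 1> <0 0 2> <0 2 1> <0 2 2> <1 0 2> <1 2 1> <1 2 2> <2 0 1> <2 0 2> <2 2 1> <2 2 2>
TSO (11): <0 0 1> <0 0 2> <0 2 1> <0 2 2> <1 0 2> <1 2 1> <1 2 2> <2 0 1> <2 0 2> <2 2 1> <2 2 2>
PSO (12): <0 0 1> <0 0 2> <0 2 1> <0 2 2> <1 0 1> <1 0 2> <1 2 1> <1 2 2> <2 0 1> <2 0 2> <2 2 1> <2 2 2>
target <0 0 1> ∈ {SC,TSO,PSO}

SC:yes TSO:yes PSO:yes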